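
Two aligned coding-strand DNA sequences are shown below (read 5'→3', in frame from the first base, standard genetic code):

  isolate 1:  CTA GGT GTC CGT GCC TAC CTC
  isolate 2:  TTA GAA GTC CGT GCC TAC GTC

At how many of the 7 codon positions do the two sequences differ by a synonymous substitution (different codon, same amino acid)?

1

Codon 1: CTA Leu / TTA Leu — synonymous.
Codon 2: GGT Gly / GAA Glu — nonsynonymous.
Codon 3: GTC Val / GTC Val — identical.
Codon 4: CGT Arg / CGT Arg — identical.
Codon 5: GCC Ala / GCC Ala — identical.
Codon 6: TAC Tyr / TAC Tyr — identical.
Codon 7: CTC Leu / GTC Val — nonsynonymous.
Synonymous differences: 1.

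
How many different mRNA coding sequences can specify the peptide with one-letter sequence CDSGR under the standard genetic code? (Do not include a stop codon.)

576

Cys: 2 codons.
Asp: 2 codons.
Ser: 6 codons.
Gly: 4 codons.
Arg: 6 codons.
2 × 2 × 6 × 4 × 6 = 576.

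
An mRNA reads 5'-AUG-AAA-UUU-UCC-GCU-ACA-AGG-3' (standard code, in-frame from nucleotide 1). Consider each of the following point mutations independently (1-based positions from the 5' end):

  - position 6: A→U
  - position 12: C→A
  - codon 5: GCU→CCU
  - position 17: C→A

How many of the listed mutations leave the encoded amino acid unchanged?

Codon 2: AAA (Lys) → AAU (Asn) — missense.
Codon 4: UCC (Ser) → UCA (Ser) — synonymous.
Codon 5: GCU (Ala) → CCU (Pro) — missense.
Codon 6: ACA (Thr) → AAA (Lys) — missense.
Synonymous: 1 of 4.

1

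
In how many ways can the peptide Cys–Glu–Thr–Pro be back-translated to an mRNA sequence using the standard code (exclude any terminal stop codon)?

Cys: 2 codons.
Glu: 2 codons.
Thr: 4 codons.
Pro: 4 codons.
2 × 2 × 4 × 4 = 64.

64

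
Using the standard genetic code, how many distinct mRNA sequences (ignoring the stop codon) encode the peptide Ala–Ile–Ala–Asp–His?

Ala: 4 codons.
Ile: 3 codons.
Ala: 4 codons.
Asp: 2 codons.
His: 2 codons.
4 × 3 × 4 × 2 × 2 = 192.

192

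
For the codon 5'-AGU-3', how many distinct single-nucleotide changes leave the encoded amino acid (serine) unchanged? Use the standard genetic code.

Position 1: none → 0 synonymous.
Position 2: none → 0 synonymous.
Position 3: AGC → 1 synonymous.
Total: 0 + 0 + 1 = 1.

1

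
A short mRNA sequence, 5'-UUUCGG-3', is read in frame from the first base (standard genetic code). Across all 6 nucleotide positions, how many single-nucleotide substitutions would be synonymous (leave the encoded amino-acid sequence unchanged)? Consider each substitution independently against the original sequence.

5

Codon 1 (UUU, Phe): 1 synonymous substitution.
Codon 2 (CGG, Arg): 4 synonymous substitutions.
Total: 1 + 4 = 5.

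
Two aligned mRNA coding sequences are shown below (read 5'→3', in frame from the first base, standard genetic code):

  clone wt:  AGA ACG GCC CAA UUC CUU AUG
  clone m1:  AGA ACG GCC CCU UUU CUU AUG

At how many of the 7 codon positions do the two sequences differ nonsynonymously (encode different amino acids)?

Codon 1: AGA Arg / AGA Arg — identical.
Codon 2: ACG Thr / ACG Thr — identical.
Codon 3: GCC Ala / GCC Ala — identical.
Codon 4: CAA Gln / CCU Pro — nonsynonymous.
Codon 5: UUC Phe / UUU Phe — synonymous.
Codon 6: CUU Leu / CUU Leu — identical.
Codon 7: AUG Met / AUG Met — identical.
Nonsynonymous differences: 1.

1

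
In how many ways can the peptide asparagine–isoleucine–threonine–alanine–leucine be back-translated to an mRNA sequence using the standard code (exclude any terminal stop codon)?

Asn: 2 codons.
Ile: 3 codons.
Thr: 4 codons.
Ala: 4 codons.
Leu: 6 codons.
2 × 3 × 4 × 4 × 6 = 576.

576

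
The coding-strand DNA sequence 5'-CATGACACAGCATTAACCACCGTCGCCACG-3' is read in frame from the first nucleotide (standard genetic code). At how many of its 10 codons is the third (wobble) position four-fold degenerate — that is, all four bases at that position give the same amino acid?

7

Codon 1 CAT (His): third position 2-fold.
Codon 2 GAC (Asp): third position 2-fold.
Codon 3 ACA (Thr): third position 4-fold.
Codon 4 GCA (Ala): third position 4-fold.
Codon 5 TTA (Leu): third position 2-fold.
Codon 6 ACC (Thr): third position 4-fold.
Codon 7 ACC (Thr): third position 4-fold.
Codon 8 GTC (Val): third position 4-fold.
Codon 9 GCC (Ala): third position 4-fold.
Codon 10 ACG (Thr): third position 4-fold.
Four-fold degenerate third positions: 7.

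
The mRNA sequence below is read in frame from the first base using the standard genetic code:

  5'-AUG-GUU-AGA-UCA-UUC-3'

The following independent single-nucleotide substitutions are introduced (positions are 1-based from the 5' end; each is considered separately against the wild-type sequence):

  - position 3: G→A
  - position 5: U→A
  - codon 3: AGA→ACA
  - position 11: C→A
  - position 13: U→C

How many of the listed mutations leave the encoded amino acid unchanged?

0

Codon 1: AUG (Met) → AUA (Ile) — missense.
Codon 2: GUU (Val) → GAU (Asp) — missense.
Codon 3: AGA (Arg) → ACA (Thr) — missense.
Codon 4: UCA (Ser) → UAA (Stop) — nonsense.
Codon 5: UUC (Phe) → CUC (Leu) — missense.
Synonymous: 0 of 5.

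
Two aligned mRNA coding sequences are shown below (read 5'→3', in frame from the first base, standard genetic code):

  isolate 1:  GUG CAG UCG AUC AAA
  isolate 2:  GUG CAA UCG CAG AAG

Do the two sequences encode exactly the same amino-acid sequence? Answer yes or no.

no

Codon 1: GUG Val / GUG Val — identical.
Codon 2: CAG Gln / CAA Gln — synonymous.
Codon 3: UCG Ser / UCG Ser — identical.
Codon 4: AUC Ile / CAG Gln — nonsynonymous.
Codon 5: AAA Lys / AAG Lys — synonymous.
Nonsynonymous differences: 1 → different protein.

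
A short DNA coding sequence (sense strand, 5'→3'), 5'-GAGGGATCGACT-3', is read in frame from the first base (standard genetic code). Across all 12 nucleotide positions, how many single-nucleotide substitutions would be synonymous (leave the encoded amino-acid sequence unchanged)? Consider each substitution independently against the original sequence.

Codon 1 (GAG, Glu): 1 synonymous substitution.
Codon 2 (GGA, Gly): 3 synonymous substitutions.
Codon 3 (TCG, Ser): 3 synonymous substitutions.
Codon 4 (ACT, Thr): 3 synonymous substitutions.
Total: 1 + 3 + 3 + 3 = 10.

10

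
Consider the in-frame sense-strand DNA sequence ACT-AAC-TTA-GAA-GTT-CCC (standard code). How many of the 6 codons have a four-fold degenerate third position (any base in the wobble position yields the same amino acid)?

3

Codon 1 ACT (Thr): third position 4-fold.
Codon 2 AAC (Asn): third position 2-fold.
Codon 3 TTA (Leu): third position 2-fold.
Codon 4 GAA (Glu): third position 2-fold.
Codon 5 GTT (Val): third position 4-fold.
Codon 6 CCC (Pro): third position 4-fold.
Four-fold degenerate third positions: 3.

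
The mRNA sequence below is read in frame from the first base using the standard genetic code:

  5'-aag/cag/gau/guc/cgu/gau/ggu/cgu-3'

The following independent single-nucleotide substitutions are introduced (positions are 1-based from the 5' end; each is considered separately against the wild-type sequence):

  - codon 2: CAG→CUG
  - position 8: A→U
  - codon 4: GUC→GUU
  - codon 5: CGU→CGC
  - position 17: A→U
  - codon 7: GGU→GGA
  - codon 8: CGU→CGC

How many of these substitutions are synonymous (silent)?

Codon 2: CAG (Gln) → CUG (Leu) — missense.
Codon 3: GAU (Asp) → GUU (Val) — missense.
Codon 4: GUC (Val) → GUU (Val) — synonymous.
Codon 5: CGU (Arg) → CGC (Arg) — synonymous.
Codon 6: GAU (Asp) → GUU (Val) — missense.
Codon 7: GGU (Gly) → GGA (Gly) — synonymous.
Codon 8: CGU (Arg) → CGC (Arg) — synonymous.
Synonymous: 4 of 7.

4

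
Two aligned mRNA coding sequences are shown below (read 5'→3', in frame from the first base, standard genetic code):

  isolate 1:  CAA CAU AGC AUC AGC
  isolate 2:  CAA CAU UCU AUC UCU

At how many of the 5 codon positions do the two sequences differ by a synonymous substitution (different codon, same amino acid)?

Codon 1: CAA Gln / CAA Gln — identical.
Codon 2: CAU His / CAU His — identical.
Codon 3: AGC Ser / UCU Ser — synonymous.
Codon 4: AUC Ile / AUC Ile — identical.
Codon 5: AGC Ser / UCU Ser — synonymous.
Synonymous differences: 2.

2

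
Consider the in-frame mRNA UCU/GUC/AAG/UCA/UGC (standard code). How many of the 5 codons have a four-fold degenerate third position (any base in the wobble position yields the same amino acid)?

Codon 1 UCU (Ser): third position 4-fold.
Codon 2 GUC (Val): third position 4-fold.
Codon 3 AAG (Lys): third position 2-fold.
Codon 4 UCA (Ser): third position 4-fold.
Codon 5 UGC (Cys): third position 2-fold.
Four-fold degenerate third positions: 3.

3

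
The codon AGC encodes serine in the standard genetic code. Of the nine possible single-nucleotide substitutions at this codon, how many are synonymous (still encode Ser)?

1

Position 1: none → 0 synonymous.
Position 2: none → 0 synonymous.
Position 3: AGT → 1 synonymous.
Total: 0 + 0 + 1 = 1.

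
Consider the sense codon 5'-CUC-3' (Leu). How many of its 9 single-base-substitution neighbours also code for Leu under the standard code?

3

Position 1: none → 0 synonymous.
Position 2: none → 0 synonymous.
Position 3: CUU, CUA, CUG → 3 synonymous.
Total: 0 + 0 + 3 = 3.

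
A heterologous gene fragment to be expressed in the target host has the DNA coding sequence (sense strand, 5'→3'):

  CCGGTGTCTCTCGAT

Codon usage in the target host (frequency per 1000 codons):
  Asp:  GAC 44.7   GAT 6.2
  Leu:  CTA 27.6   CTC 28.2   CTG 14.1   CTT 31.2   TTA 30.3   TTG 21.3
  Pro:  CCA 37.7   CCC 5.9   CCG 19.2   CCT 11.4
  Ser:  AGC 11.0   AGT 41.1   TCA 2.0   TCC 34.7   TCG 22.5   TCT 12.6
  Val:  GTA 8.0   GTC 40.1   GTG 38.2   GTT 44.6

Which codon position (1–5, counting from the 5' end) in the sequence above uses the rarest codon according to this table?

5

Codon 1 CCG (Pro): 19.2 per 1000.
Codon 2 GTG (Val): 38.2 per 1000.
Codon 3 TCT (Ser): 12.6 per 1000.
Codon 4 CTC (Leu): 28.2 per 1000.
Codon 5 GAT (Asp): 6.2 per 1000.
Lowest frequency is 6.2 at codon 5.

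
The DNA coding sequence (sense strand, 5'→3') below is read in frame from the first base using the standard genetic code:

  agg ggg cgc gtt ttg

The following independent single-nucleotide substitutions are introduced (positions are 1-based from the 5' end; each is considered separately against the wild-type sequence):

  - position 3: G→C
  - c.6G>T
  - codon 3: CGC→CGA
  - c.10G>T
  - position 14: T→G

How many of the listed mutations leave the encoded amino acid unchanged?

2

Codon 1: AGG (Arg) → AGC (Ser) — missense.
Codon 2: GGG (Gly) → GGT (Gly) — synonymous.
Codon 3: CGC (Arg) → CGA (Arg) — synonymous.
Codon 4: GTT (Val) → TTT (Phe) — missense.
Codon 5: TTG (Leu) → TGG (Trp) — missense.
Synonymous: 2 of 5.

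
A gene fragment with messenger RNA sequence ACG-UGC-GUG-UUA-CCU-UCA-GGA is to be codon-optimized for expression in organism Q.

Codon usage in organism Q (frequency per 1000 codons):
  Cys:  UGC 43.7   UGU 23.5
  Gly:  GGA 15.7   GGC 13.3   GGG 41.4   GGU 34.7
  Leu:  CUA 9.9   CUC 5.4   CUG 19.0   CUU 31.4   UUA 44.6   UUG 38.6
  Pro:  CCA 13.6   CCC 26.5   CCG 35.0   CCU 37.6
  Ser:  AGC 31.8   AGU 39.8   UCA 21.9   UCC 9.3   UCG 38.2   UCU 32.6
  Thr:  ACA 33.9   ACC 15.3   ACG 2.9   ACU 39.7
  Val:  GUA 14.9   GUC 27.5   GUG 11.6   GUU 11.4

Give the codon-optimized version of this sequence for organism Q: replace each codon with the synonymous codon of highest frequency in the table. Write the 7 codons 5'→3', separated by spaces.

ACU UGC GUC UUA CCU AGU GGG

Codon 1 (Thr): best is ACU at 39.7.
Codon 2 (Cys): best is UGC at 43.7.
Codon 3 (Val): best is GUC at 27.5.
Codon 4 (Leu): best is UUA at 44.6.
Codon 5 (Pro): best is CCU at 37.6.
Codon 6 (Ser): best is AGU at 39.8.
Codon 7 (Gly): best is GGG at 41.4.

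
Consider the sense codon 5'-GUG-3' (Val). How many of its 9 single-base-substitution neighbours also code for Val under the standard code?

Position 1: none → 0 synonymous.
Position 2: none → 0 synonymous.
Position 3: GUU, GUC, GUA → 3 synonymous.
Total: 0 + 0 + 3 = 3.

3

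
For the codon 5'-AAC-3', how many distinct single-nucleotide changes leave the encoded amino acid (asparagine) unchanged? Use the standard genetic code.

Position 1: none → 0 synonymous.
Position 2: none → 0 synonymous.
Position 3: AAU → 1 synonymous.
Total: 0 + 0 + 1 = 1.

1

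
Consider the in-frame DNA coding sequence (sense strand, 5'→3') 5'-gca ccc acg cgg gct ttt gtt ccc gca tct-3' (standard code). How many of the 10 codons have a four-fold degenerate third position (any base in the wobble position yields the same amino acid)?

9

Codon 1 GCA (Ala): third position 4-fold.
Codon 2 CCC (Pro): third position 4-fold.
Codon 3 ACG (Thr): third position 4-fold.
Codon 4 CGG (Arg): third position 4-fold.
Codon 5 GCT (Ala): third position 4-fold.
Codon 6 TTT (Phe): third position 2-fold.
Codon 7 GTT (Val): third position 4-fold.
Codon 8 CCC (Pro): third position 4-fold.
Codon 9 GCA (Ala): third position 4-fold.
Codon 10 TCT (Ser): third position 4-fold.
Four-fold degenerate third positions: 9.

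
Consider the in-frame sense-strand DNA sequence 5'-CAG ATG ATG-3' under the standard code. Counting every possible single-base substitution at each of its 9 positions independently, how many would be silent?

Codon 1 (CAG, Gln): 1 synonymous substitution.
Codon 2 (ATG, Met): 0 synonymous substitutions.
Codon 3 (ATG, Met): 0 synonymous substitutions.
Total: 1 + 0 + 0 = 1.

1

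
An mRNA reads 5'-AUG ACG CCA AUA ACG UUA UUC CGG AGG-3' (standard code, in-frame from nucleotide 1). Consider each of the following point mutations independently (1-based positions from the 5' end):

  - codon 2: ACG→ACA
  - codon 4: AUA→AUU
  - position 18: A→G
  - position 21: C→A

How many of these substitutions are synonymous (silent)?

3

Codon 2: ACG (Thr) → ACA (Thr) — synonymous.
Codon 4: AUA (Ile) → AUU (Ile) — synonymous.
Codon 6: UUA (Leu) → UUG (Leu) — synonymous.
Codon 7: UUC (Phe) → UUA (Leu) — missense.
Synonymous: 3 of 4.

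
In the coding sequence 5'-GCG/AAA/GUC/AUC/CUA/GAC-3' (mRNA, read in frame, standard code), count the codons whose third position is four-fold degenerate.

Codon 1 GCG (Ala): third position 4-fold.
Codon 2 AAA (Lys): third position 2-fold.
Codon 3 GUC (Val): third position 4-fold.
Codon 4 AUC (Ile): third position 3-fold.
Codon 5 CUA (Leu): third position 4-fold.
Codon 6 GAC (Asp): third position 2-fold.
Four-fold degenerate third positions: 3.

3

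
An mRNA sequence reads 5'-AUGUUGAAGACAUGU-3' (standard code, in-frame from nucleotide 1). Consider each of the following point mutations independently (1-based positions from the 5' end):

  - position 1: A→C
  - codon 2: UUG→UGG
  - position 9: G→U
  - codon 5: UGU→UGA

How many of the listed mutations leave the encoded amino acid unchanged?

0

Codon 1: AUG (Met) → CUG (Leu) — missense.
Codon 2: UUG (Leu) → UGG (Trp) — missense.
Codon 3: AAG (Lys) → AAU (Asn) — missense.
Codon 5: UGU (Cys) → UGA (Stop) — nonsense.
Synonymous: 0 of 4.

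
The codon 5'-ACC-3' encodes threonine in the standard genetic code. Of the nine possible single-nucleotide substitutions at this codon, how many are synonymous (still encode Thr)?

Position 1: none → 0 synonymous.
Position 2: none → 0 synonymous.
Position 3: ACT, ACA, ACG → 3 synonymous.
Total: 0 + 0 + 3 = 3.

3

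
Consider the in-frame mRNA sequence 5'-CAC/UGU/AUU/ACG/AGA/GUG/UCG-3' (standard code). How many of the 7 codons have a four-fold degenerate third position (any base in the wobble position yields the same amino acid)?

3

Codon 1 CAC (His): third position 2-fold.
Codon 2 UGU (Cys): third position 2-fold.
Codon 3 AUU (Ile): third position 3-fold.
Codon 4 ACG (Thr): third position 4-fold.
Codon 5 AGA (Arg): third position 2-fold.
Codon 6 GUG (Val): third position 4-fold.
Codon 7 UCG (Ser): third position 4-fold.
Four-fold degenerate third positions: 3.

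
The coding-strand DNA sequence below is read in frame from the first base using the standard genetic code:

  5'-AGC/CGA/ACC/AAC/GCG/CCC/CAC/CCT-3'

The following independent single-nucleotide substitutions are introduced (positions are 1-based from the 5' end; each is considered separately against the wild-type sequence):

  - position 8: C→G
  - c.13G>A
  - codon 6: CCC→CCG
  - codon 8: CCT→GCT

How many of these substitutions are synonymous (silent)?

1

Codon 3: ACC (Thr) → AGC (Ser) — missense.
Codon 5: GCG (Ala) → ACG (Thr) — missense.
Codon 6: CCC (Pro) → CCG (Pro) — synonymous.
Codon 8: CCT (Pro) → GCT (Ala) — missense.
Synonymous: 1 of 4.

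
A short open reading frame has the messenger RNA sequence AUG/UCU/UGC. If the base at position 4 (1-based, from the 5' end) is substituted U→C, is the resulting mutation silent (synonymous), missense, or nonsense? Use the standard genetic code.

Position 4 falls in codon 2: UCU → Ser.
After the substitution the codon is CCU → Pro.
Ser ≠ Pro, so this is a missense mutation.

missense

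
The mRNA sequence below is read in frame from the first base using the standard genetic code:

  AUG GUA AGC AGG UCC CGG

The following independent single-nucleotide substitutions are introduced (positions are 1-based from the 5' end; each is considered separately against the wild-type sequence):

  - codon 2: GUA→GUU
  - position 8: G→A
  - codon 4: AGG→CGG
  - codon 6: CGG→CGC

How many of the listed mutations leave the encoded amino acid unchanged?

Codon 2: GUA (Val) → GUU (Val) — synonymous.
Codon 3: AGC (Ser) → AAC (Asn) — missense.
Codon 4: AGG (Arg) → CGG (Arg) — synonymous.
Codon 6: CGG (Arg) → CGC (Arg) — synonymous.
Synonymous: 3 of 4.

3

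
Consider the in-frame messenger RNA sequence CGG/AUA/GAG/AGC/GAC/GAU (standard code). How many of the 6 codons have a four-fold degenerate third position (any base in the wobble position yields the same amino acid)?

Codon 1 CGG (Arg): third position 4-fold.
Codon 2 AUA (Ile): third position 3-fold.
Codon 3 GAG (Glu): third position 2-fold.
Codon 4 AGC (Ser): third position 2-fold.
Codon 5 GAC (Asp): third position 2-fold.
Codon 6 GAU (Asp): third position 2-fold.
Four-fold degenerate third positions: 1.

1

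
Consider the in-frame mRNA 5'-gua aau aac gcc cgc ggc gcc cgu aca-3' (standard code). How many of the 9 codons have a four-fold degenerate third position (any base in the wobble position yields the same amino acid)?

Codon 1 GUA (Val): third position 4-fold.
Codon 2 AAU (Asn): third position 2-fold.
Codon 3 AAC (Asn): third position 2-fold.
Codon 4 GCC (Ala): third position 4-fold.
Codon 5 CGC (Arg): third position 4-fold.
Codon 6 GGC (Gly): third position 4-fold.
Codon 7 GCC (Ala): third position 4-fold.
Codon 8 CGU (Arg): third position 4-fold.
Codon 9 ACA (Thr): third position 4-fold.
Four-fold degenerate third positions: 7.

7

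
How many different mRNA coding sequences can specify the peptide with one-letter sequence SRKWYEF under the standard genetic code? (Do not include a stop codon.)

576

Ser: 6 codons.
Arg: 6 codons.
Lys: 2 codons.
Trp: 1 codon.
Tyr: 2 codons.
Glu: 2 codons.
Phe: 2 codons.
6 × 6 × 2 × 1 × 2 × 2 × 2 = 576.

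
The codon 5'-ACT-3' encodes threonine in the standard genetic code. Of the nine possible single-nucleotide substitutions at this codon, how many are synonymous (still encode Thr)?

3

Position 1: none → 0 synonymous.
Position 2: none → 0 synonymous.
Position 3: ACC, ACA, ACG → 3 synonymous.
Total: 0 + 0 + 3 = 3.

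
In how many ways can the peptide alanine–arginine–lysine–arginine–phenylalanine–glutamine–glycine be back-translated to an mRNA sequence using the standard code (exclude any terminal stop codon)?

Ala: 4 codons.
Arg: 6 codons.
Lys: 2 codons.
Arg: 6 codons.
Phe: 2 codons.
Gln: 2 codons.
Gly: 4 codons.
4 × 6 × 2 × 6 × 2 × 2 × 4 = 4608.

4608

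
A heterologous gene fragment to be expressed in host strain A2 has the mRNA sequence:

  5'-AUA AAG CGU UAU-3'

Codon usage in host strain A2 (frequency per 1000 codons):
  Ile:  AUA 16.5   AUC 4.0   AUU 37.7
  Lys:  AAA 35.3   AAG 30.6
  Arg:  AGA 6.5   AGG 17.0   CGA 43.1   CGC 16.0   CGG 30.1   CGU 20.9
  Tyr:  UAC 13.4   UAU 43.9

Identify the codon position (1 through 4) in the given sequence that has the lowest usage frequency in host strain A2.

Codon 1 AUA (Ile): 16.5 per 1000.
Codon 2 AAG (Lys): 30.6 per 1000.
Codon 3 CGU (Arg): 20.9 per 1000.
Codon 4 UAU (Tyr): 43.9 per 1000.
Lowest frequency is 16.5 at codon 1.

1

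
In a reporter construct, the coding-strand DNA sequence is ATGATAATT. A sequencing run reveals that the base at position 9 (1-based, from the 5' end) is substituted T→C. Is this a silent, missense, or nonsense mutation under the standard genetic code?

Position 9 falls in codon 3: ATT → Ile.
After the substitution the codon is ATC → Ile.
Both encode Ile, so the change is synonymous.

silent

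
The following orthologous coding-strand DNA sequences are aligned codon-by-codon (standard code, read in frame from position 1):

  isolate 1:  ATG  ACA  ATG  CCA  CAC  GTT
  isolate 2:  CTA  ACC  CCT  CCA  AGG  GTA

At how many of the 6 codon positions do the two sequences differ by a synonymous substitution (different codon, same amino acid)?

Codon 1: ATG Met / CTA Leu — nonsynonymous.
Codon 2: ACA Thr / ACC Thr — synonymous.
Codon 3: ATG Met / CCT Pro — nonsynonymous.
Codon 4: CCA Pro / CCA Pro — identical.
Codon 5: CAC His / AGG Arg — nonsynonymous.
Codon 6: GTT Val / GTA Val — synonymous.
Synonymous differences: 2.

2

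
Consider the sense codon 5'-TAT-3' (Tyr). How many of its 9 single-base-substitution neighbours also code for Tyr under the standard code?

1

Position 1: none → 0 synonymous.
Position 2: none → 0 synonymous.
Position 3: TAC → 1 synonymous.
Total: 0 + 0 + 1 = 1.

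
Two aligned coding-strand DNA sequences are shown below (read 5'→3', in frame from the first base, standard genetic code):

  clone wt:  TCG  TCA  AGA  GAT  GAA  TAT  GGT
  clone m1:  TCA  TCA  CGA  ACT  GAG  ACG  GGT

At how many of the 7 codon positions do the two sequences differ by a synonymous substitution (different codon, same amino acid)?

3

Codon 1: TCG Ser / TCA Ser — synonymous.
Codon 2: TCA Ser / TCA Ser — identical.
Codon 3: AGA Arg / CGA Arg — synonymous.
Codon 4: GAT Asp / ACT Thr — nonsynonymous.
Codon 5: GAA Glu / GAG Glu — synonymous.
Codon 6: TAT Tyr / ACG Thr — nonsynonymous.
Codon 7: GGT Gly / GGT Gly — identical.
Synonymous differences: 3.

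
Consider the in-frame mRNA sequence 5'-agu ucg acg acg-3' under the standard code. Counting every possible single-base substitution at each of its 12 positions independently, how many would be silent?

Codon 1 (AGU, Ser): 1 synonymous substitution.
Codon 2 (UCG, Ser): 3 synonymous substitutions.
Codon 3 (ACG, Thr): 3 synonymous substitutions.
Codon 4 (ACG, Thr): 3 synonymous substitutions.
Total: 1 + 3 + 3 + 3 = 10.

10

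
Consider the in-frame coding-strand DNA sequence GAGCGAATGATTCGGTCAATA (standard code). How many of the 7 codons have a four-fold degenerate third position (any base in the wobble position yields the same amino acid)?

Codon 1 GAG (Glu): third position 2-fold.
Codon 2 CGA (Arg): third position 4-fold.
Codon 3 ATG (Met): third position 1-fold.
Codon 4 ATT (Ile): third position 3-fold.
Codon 5 CGG (Arg): third position 4-fold.
Codon 6 TCA (Ser): third position 4-fold.
Codon 7 ATA (Ile): third position 3-fold.
Four-fold degenerate third positions: 3.

3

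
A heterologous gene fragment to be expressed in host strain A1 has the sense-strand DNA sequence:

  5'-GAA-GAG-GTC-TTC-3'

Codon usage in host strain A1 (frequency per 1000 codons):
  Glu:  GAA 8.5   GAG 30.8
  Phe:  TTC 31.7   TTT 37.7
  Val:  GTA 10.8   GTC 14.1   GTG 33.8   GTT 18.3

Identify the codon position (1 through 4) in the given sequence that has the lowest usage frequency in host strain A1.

1

Codon 1 GAA (Glu): 8.5 per 1000.
Codon 2 GAG (Glu): 30.8 per 1000.
Codon 3 GTC (Val): 14.1 per 1000.
Codon 4 TTC (Phe): 31.7 per 1000.
Lowest frequency is 8.5 at codon 1.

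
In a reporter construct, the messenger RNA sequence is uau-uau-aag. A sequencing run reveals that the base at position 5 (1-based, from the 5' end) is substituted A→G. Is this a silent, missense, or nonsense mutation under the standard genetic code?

missense

Position 5 falls in codon 2: UAU → Tyr.
After the substitution the codon is UGU → Cys.
Tyr ≠ Cys, so this is a missense mutation.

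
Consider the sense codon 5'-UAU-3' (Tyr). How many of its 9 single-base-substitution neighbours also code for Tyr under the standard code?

1

Position 1: none → 0 synonymous.
Position 2: none → 0 synonymous.
Position 3: UAC → 1 synonymous.
Total: 0 + 0 + 1 = 1.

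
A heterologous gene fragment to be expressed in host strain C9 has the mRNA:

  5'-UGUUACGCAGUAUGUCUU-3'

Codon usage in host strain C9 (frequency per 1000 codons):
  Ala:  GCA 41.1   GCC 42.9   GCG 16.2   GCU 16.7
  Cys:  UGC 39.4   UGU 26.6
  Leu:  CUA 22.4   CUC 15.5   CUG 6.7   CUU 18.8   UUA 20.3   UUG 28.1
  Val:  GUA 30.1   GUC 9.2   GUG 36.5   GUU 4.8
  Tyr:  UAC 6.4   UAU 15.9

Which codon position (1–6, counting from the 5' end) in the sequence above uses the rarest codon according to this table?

2

Codon 1 UGU (Cys): 26.6 per 1000.
Codon 2 UAC (Tyr): 6.4 per 1000.
Codon 3 GCA (Ala): 41.1 per 1000.
Codon 4 GUA (Val): 30.1 per 1000.
Codon 5 UGU (Cys): 26.6 per 1000.
Codon 6 CUU (Leu): 18.8 per 1000.
Lowest frequency is 6.4 at codon 2.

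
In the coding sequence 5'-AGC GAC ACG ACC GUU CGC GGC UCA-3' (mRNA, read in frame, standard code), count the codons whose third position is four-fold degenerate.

6

Codon 1 AGC (Ser): third position 2-fold.
Codon 2 GAC (Asp): third position 2-fold.
Codon 3 ACG (Thr): third position 4-fold.
Codon 4 ACC (Thr): third position 4-fold.
Codon 5 GUU (Val): third position 4-fold.
Codon 6 CGC (Arg): third position 4-fold.
Codon 7 GGC (Gly): third position 4-fold.
Codon 8 UCA (Ser): third position 4-fold.
Four-fold degenerate third positions: 6.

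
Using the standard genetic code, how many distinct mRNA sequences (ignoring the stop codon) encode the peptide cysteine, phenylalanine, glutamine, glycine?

32

Cys: 2 codons.
Phe: 2 codons.
Gln: 2 codons.
Gly: 4 codons.
2 × 2 × 2 × 4 = 32.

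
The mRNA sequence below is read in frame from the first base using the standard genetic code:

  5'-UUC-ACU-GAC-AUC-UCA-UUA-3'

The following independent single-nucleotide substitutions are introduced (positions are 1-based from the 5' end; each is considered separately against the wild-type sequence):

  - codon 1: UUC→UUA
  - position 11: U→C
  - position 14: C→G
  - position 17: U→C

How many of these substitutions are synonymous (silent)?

Codon 1: UUC (Phe) → UUA (Leu) — missense.
Codon 4: AUC (Ile) → ACC (Thr) — missense.
Codon 5: UCA (Ser) → UGA (Stop) — nonsense.
Codon 6: UUA (Leu) → UCA (Ser) — missense.
Synonymous: 0 of 4.

0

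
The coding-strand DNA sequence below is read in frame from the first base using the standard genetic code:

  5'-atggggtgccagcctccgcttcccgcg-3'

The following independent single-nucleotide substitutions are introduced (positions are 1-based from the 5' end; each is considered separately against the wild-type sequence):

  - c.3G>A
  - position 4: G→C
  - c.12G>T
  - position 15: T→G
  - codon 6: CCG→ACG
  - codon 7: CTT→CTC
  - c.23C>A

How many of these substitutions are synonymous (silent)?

Codon 1: ATG (Met) → ATA (Ile) — missense.
Codon 2: GGG (Gly) → CGG (Arg) — missense.
Codon 4: CAG (Gln) → CAT (His) — missense.
Codon 5: CCT (Pro) → CCG (Pro) — synonymous.
Codon 6: CCG (Pro) → ACG (Thr) — missense.
Codon 7: CTT (Leu) → CTC (Leu) — synonymous.
Codon 8: CCC (Pro) → CAC (His) — missense.
Synonymous: 2 of 7.

2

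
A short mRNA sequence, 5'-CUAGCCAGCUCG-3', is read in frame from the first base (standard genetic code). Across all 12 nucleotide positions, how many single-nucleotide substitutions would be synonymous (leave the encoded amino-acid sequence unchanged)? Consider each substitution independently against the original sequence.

11

Codon 1 (CUA, Leu): 4 synonymous substitutions.
Codon 2 (GCC, Ala): 3 synonymous substitutions.
Codon 3 (AGC, Ser): 1 synonymous substitution.
Codon 4 (UCG, Ser): 3 synonymous substitutions.
Total: 4 + 3 + 1 + 3 = 11.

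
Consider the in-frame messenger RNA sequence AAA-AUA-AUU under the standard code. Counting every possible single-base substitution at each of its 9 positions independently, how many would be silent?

5

Codon 1 (AAA, Lys): 1 synonymous substitution.
Codon 2 (AUA, Ile): 2 synonymous substitutions.
Codon 3 (AUU, Ile): 2 synonymous substitutions.
Total: 1 + 2 + 2 = 5.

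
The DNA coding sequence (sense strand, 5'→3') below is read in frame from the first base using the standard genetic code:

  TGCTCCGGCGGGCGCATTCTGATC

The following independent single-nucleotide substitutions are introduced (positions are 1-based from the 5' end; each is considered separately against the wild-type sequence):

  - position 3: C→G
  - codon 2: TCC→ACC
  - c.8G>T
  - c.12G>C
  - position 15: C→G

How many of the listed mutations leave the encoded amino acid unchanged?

2

Codon 1: TGC (Cys) → TGG (Trp) — missense.
Codon 2: TCC (Ser) → ACC (Thr) — missense.
Codon 3: GGC (Gly) → GTC (Val) — missense.
Codon 4: GGG (Gly) → GGC (Gly) — synonymous.
Codon 5: CGC (Arg) → CGG (Arg) — synonymous.
Synonymous: 2 of 5.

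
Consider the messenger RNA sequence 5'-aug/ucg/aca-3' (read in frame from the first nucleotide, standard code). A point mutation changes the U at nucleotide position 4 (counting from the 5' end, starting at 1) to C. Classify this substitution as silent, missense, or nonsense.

missense

Position 4 falls in codon 2: UCG → Ser.
After the substitution the codon is CCG → Pro.
Ser ≠ Pro, so this is a missense mutation.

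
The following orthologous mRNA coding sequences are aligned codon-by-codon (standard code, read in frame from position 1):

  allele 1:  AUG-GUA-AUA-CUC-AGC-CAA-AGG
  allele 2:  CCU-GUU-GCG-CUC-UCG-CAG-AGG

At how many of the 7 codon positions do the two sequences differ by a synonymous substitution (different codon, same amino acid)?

3

Codon 1: AUG Met / CCU Pro — nonsynonymous.
Codon 2: GUA Val / GUU Val — synonymous.
Codon 3: AUA Ile / GCG Ala — nonsynonymous.
Codon 4: CUC Leu / CUC Leu — identical.
Codon 5: AGC Ser / UCG Ser — synonymous.
Codon 6: CAA Gln / CAG Gln — synonymous.
Codon 7: AGG Arg / AGG Arg — identical.
Synonymous differences: 3.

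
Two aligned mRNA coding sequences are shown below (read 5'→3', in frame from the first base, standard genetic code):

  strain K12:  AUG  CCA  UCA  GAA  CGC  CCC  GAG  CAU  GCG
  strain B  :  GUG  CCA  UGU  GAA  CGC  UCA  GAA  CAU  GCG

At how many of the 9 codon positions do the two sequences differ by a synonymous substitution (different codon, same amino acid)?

1

Codon 1: AUG Met / GUG Val — nonsynonymous.
Codon 2: CCA Pro / CCA Pro — identical.
Codon 3: UCA Ser / UGU Cys — nonsynonymous.
Codon 4: GAA Glu / GAA Glu — identical.
Codon 5: CGC Arg / CGC Arg — identical.
Codon 6: CCC Pro / UCA Ser — nonsynonymous.
Codon 7: GAG Glu / GAA Glu — synonymous.
Codon 8: CAU His / CAU His — identical.
Codon 9: GCG Ala / GCG Ala — identical.
Synonymous differences: 1.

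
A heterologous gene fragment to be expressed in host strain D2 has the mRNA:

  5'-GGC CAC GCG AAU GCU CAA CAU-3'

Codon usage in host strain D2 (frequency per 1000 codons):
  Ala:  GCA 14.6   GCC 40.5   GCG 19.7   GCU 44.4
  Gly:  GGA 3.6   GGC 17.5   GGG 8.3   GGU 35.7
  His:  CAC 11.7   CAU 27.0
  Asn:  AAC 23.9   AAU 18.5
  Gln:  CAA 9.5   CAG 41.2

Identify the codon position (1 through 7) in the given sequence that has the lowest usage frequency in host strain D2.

Codon 1 GGC (Gly): 17.5 per 1000.
Codon 2 CAC (His): 11.7 per 1000.
Codon 3 GCG (Ala): 19.7 per 1000.
Codon 4 AAU (Asn): 18.5 per 1000.
Codon 5 GCU (Ala): 44.4 per 1000.
Codon 6 CAA (Gln): 9.5 per 1000.
Codon 7 CAU (His): 27.0 per 1000.
Lowest frequency is 9.5 at codon 6.

6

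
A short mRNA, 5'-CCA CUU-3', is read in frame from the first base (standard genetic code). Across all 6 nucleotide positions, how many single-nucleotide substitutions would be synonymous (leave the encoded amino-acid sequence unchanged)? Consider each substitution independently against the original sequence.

Codon 1 (CCA, Pro): 3 synonymous substitutions.
Codon 2 (CUU, Leu): 3 synonymous substitutions.
Total: 3 + 3 = 6.

6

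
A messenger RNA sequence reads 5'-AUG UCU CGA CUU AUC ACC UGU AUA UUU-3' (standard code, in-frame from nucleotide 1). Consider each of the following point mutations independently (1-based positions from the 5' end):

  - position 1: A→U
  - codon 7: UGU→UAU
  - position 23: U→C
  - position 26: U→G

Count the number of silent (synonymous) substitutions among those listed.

Codon 1: AUG (Met) → UUG (Leu) — missense.
Codon 7: UGU (Cys) → UAU (Tyr) — missense.
Codon 8: AUA (Ile) → ACA (Thr) — missense.
Codon 9: UUU (Phe) → UGU (Cys) — missense.
Synonymous: 0 of 4.

0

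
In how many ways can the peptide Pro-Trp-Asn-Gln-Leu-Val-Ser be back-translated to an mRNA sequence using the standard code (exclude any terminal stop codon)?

Pro: 4 codons.
Trp: 1 codon.
Asn: 2 codons.
Gln: 2 codons.
Leu: 6 codons.
Val: 4 codons.
Ser: 6 codons.
4 × 1 × 2 × 2 × 6 × 4 × 6 = 2304.

2304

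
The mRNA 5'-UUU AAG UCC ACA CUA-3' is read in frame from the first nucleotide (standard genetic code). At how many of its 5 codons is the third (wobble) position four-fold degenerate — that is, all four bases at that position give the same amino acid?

3

Codon 1 UUU (Phe): third position 2-fold.
Codon 2 AAG (Lys): third position 2-fold.
Codon 3 UCC (Ser): third position 4-fold.
Codon 4 ACA (Thr): third position 4-fold.
Codon 5 CUA (Leu): third position 4-fold.
Four-fold degenerate third positions: 3.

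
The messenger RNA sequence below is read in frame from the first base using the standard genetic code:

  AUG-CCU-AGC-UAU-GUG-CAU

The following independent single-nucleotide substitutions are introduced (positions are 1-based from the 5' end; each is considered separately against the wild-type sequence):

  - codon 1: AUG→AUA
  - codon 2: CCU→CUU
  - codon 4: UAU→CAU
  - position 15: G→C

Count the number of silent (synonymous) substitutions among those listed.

1

Codon 1: AUG (Met) → AUA (Ile) — missense.
Codon 2: CCU (Pro) → CUU (Leu) — missense.
Codon 4: UAU (Tyr) → CAU (His) — missense.
Codon 5: GUG (Val) → GUC (Val) — synonymous.
Synonymous: 1 of 4.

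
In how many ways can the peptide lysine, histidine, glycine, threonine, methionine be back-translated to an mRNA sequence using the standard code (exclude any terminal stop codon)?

64

Lys: 2 codons.
His: 2 codons.
Gly: 4 codons.
Thr: 4 codons.
Met: 1 codon.
2 × 2 × 4 × 4 × 1 = 64.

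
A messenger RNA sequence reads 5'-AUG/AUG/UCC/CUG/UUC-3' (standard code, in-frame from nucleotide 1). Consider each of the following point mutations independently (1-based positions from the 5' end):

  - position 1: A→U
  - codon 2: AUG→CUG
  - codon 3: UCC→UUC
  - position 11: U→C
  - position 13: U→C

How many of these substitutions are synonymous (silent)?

0

Codon 1: AUG (Met) → UUG (Leu) — missense.
Codon 2: AUG (Met) → CUG (Leu) — missense.
Codon 3: UCC (Ser) → UUC (Phe) — missense.
Codon 4: CUG (Leu) → CCG (Pro) — missense.
Codon 5: UUC (Phe) → CUC (Leu) — missense.
Synonymous: 0 of 5.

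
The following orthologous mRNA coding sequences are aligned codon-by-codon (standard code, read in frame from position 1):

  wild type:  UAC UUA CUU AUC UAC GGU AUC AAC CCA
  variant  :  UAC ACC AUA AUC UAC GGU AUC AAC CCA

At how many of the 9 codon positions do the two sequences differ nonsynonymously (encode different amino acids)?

Codon 1: UAC Tyr / UAC Tyr — identical.
Codon 2: UUA Leu / ACC Thr — nonsynonymous.
Codon 3: CUU Leu / AUA Ile — nonsynonymous.
Codon 4: AUC Ile / AUC Ile — identical.
Codon 5: UAC Tyr / UAC Tyr — identical.
Codon 6: GGU Gly / GGU Gly — identical.
Codon 7: AUC Ile / AUC Ile — identical.
Codon 8: AAC Asn / AAC Asn — identical.
Codon 9: CCA Pro / CCA Pro — identical.
Nonsynonymous differences: 2.

2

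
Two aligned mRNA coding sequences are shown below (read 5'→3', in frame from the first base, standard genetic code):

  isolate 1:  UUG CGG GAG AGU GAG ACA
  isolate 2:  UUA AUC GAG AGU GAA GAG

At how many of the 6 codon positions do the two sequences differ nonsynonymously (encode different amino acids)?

Codon 1: UUG Leu / UUA Leu — synonymous.
Codon 2: CGG Arg / AUC Ile — nonsynonymous.
Codon 3: GAG Glu / GAG Glu — identical.
Codon 4: AGU Ser / AGU Ser — identical.
Codon 5: GAG Glu / GAA Glu — synonymous.
Codon 6: ACA Thr / GAG Glu — nonsynonymous.
Nonsynonymous differences: 2.

2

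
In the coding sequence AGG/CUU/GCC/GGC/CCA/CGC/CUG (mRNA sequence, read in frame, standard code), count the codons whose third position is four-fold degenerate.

Codon 1 AGG (Arg): third position 2-fold.
Codon 2 CUU (Leu): third position 4-fold.
Codon 3 GCC (Ala): third position 4-fold.
Codon 4 GGC (Gly): third position 4-fold.
Codon 5 CCA (Pro): third position 4-fold.
Codon 6 CGC (Arg): third position 4-fold.
Codon 7 CUG (Leu): third position 4-fold.
Four-fold degenerate third positions: 6.

6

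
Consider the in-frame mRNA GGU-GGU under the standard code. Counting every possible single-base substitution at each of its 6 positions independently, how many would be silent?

6

Codon 1 (GGU, Gly): 3 synonymous substitutions.
Codon 2 (GGU, Gly): 3 synonymous substitutions.
Total: 3 + 3 = 6.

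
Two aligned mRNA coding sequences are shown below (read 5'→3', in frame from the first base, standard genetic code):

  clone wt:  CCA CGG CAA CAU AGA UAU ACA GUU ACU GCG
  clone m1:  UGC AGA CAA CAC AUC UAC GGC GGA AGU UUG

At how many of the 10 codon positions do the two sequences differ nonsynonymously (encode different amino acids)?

6

Codon 1: CCA Pro / UGC Cys — nonsynonymous.
Codon 2: CGG Arg / AGA Arg — synonymous.
Codon 3: CAA Gln / CAA Gln — identical.
Codon 4: CAU His / CAC His — synonymous.
Codon 5: AGA Arg / AUC Ile — nonsynonymous.
Codon 6: UAU Tyr / UAC Tyr — synonymous.
Codon 7: ACA Thr / GGC Gly — nonsynonymous.
Codon 8: GUU Val / GGA Gly — nonsynonymous.
Codon 9: ACU Thr / AGU Ser — nonsynonymous.
Codon 10: GCG Ala / UUG Leu — nonsynonymous.
Nonsynonymous differences: 6.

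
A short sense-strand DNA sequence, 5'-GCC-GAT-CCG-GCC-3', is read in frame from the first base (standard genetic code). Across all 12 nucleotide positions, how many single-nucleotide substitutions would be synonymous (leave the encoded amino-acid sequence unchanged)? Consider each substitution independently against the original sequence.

10

Codon 1 (GCC, Ala): 3 synonymous substitutions.
Codon 2 (GAT, Asp): 1 synonymous substitution.
Codon 3 (CCG, Pro): 3 synonymous substitutions.
Codon 4 (GCC, Ala): 3 synonymous substitutions.
Total: 3 + 1 + 3 + 3 = 10.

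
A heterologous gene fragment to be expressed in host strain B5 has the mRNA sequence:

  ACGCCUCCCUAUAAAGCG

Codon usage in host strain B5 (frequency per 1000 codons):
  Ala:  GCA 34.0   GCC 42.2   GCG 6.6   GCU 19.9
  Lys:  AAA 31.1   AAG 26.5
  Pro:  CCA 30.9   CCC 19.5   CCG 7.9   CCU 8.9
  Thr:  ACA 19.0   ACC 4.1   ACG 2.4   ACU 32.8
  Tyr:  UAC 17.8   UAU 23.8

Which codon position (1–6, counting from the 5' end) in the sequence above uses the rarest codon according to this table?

1

Codon 1 ACG (Thr): 2.4 per 1000.
Codon 2 CCU (Pro): 8.9 per 1000.
Codon 3 CCC (Pro): 19.5 per 1000.
Codon 4 UAU (Tyr): 23.8 per 1000.
Codon 5 AAA (Lys): 31.1 per 1000.
Codon 6 GCG (Ala): 6.6 per 1000.
Lowest frequency is 2.4 at codon 1.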